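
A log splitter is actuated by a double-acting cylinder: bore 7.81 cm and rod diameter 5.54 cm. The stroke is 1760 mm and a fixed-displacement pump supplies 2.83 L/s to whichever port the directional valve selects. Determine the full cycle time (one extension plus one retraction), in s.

Cap-side area A_cap = π/4 × (7.81 cm)² = 47.91 cm^2
Rod-side annular area A_ann = π/4 × (7.81² − 5.54²) = 23.80 cm^2
t_ext = A_cap·L/Q = 2.979 s
t_ret = A_ann·L/Q = 1.480 s
t_cycle = t_ext + t_ret

t ≈ 4.46 s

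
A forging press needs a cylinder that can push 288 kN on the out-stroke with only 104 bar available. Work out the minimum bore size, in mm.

D ≈ 188 mm

Extension force acts on the full piston face: F = P × (π/4)D².
D = √(4F / (πP)) = √(4 × 288 kN / (π × 104 bar))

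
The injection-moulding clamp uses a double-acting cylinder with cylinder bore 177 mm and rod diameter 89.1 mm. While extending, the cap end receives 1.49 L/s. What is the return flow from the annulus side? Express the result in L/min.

Q_out ≈ 66.7 L/min

Cap-side area A_cap = π/4 × (177 mm)² = 24610 mm^2
Rod-side annular area A_ann = π/4 × (177² − 89.1²) = 18370 mm^2
Piston speed v = Q_in/A_cap; rod-end outflow Q_out = v × A_ann = Q_in × A_ann/A_cap.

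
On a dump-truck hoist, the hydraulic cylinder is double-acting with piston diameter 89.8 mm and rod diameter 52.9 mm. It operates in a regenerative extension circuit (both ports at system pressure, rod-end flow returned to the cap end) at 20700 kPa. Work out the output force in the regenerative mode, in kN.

F ≈ 45.5 kN

With equal pressure on both faces, forces on the annular region cancel; the net push is pressure × rod cross-section.
Rod cross-section A_rod = π/4 × (52.9 mm)² = 2198 mm^2
F = P × A_rod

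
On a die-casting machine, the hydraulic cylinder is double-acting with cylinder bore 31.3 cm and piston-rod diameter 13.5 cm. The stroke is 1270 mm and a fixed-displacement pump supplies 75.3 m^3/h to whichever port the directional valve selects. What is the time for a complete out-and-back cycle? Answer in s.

t ≈ 8.47 s

Cap-side area A_cap = π/4 × (31.3 cm)² = 769.4 cm^2
Rod-side annular area A_ann = π/4 × (31.3² − 13.5²) = 626.3 cm^2
t_ext = A_cap·L/Q = 4.672 s
t_ret = A_ann·L/Q = 3.803 s
t_cycle = t_ext + t_ret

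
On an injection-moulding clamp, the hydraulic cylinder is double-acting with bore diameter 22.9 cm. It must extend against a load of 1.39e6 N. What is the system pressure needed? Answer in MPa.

P ≈ 33.7 MPa

Cap-side area A_cap = π/4 × (22.9 cm)² = 411.9 cm^2
P = F / A = 1.39e6 N / A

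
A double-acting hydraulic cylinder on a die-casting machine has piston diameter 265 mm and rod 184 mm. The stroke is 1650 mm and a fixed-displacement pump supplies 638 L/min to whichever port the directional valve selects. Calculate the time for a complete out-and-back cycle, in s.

t ≈ 13.0 s

Cap-side area A_cap = π/4 × (265 mm)² = 55150 mm^2
Rod-side annular area A_ann = π/4 × (265² − 184²) = 28560 mm^2
t_ext = A_cap·L/Q = 8.558 s
t_ret = A_ann·L/Q = 4.432 s
t_cycle = t_ext + t_ret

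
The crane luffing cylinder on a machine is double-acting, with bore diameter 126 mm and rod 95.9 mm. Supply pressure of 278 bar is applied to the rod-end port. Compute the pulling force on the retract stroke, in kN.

F ≈ 146 kN

Rod-side annular area A_ann = π/4 × (126² − 95.9²) = 5246 mm^2
On retraction the pressure acts on the annular area (bore minus rod).
F = P × A_ann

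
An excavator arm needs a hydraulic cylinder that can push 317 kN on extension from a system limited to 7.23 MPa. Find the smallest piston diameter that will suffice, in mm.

Extension force acts on the full piston face: F = P × (π/4)D².
D = √(4F / (πP)) = √(4 × 317 kN / (π × 7.23 MPa))

D ≈ 236 mm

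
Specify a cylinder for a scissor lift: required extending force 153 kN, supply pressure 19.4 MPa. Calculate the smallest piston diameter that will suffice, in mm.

D ≈ 100 mm

Extension force acts on the full piston face: F = P × (π/4)D².
D = √(4F / (πP)) = √(4 × 153 kN / (π × 19.4 MPa))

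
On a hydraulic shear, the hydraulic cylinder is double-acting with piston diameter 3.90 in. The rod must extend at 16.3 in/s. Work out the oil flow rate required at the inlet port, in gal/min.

Cap-side area A_cap = π/4 × (3.90 in)² = 11.95 in^2
Q = A × v

Q ≈ 50.6 gal/min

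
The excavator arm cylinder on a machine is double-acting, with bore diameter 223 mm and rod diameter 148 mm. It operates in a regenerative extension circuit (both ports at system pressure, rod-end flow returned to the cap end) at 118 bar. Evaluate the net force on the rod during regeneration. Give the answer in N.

With equal pressure on both faces, forces on the annular region cancel; the net push is pressure × rod cross-section.
Rod cross-section A_rod = π/4 × (148 mm)² = 17200 mm^2
F = P × A_rod

F ≈ 2.03e5 N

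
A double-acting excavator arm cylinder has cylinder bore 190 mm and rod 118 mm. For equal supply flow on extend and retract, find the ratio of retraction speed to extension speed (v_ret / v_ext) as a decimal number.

v_ret/v_ext ≈ 1.63

Cap-side area A_cap = π/4 × (190 mm)² = 28350 mm^2
Rod-side annular area A_ann = π/4 × (190² − 118²) = 17420 mm^2
For equal Q, v ∝ 1/A, so v_ret/v_ext = A_cap/A_ann.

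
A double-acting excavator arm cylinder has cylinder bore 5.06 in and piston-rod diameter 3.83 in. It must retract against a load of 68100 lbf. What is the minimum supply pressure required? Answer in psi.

P ≈ 7930 psi

Rod-side annular area A_ann = π/4 × (5.06² − 3.83²) = 8.588 in^2
Retraction: pressure acts on the annular area.
P = F / A = 68100 lbf / A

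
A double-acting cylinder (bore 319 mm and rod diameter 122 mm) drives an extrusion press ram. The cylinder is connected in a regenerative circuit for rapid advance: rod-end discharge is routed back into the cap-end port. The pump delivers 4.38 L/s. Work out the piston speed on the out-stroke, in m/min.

v ≈ 22.5 m/min

In regeneration the rod-end outflow joins the pump flow into the cap end, so the net volume the pump must supply per unit advance equals the rod cross-section area.
Rod cross-section A_rod = π/4 × (122 mm)² = 11690 mm^2
v = Q_pump / A_rod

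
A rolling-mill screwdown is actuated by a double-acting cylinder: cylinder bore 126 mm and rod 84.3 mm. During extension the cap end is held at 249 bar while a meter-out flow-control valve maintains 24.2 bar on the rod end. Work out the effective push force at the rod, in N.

Cap-side area A_cap = π/4 × (126 mm)² = 12470 mm^2
Rod-side annular area A_ann = π/4 × (126² − 84.3²) = 6888 mm^2
Net thrust = P_cap·A_cap − P_rod·A_ann = 3.105e5 N − 16670 N

F ≈ 2.94e5 N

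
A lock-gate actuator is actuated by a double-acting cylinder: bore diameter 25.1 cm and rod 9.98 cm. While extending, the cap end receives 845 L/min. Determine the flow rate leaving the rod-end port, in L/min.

Cap-side area A_cap = π/4 × (25.1 cm)² = 494.8 cm^2
Rod-side annular area A_ann = π/4 × (25.1² − 9.98²) = 416.6 cm^2
Piston speed v = Q_in/A_cap; rod-end outflow Q_out = v × A_ann = Q_in × A_ann/A_cap.

Q_out ≈ 711 L/min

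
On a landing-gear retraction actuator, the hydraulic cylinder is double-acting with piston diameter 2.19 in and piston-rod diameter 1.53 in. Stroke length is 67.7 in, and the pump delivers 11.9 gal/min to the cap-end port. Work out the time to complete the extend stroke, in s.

Cap-side area A_cap = π/4 × (2.19 in)² = 3.767 in^2
Swept volume V = A × L; t = V / Q = A·L / Q

t ≈ 5.57 s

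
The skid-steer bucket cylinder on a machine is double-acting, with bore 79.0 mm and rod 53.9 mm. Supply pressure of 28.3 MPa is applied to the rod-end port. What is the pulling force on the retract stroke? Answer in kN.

Rod-side annular area A_ann = π/4 × (79.0² − 53.9²) = 2620 mm^2
On retraction the pressure acts on the annular area (bore minus rod).
F = P × A_ann

F ≈ 74.1 kN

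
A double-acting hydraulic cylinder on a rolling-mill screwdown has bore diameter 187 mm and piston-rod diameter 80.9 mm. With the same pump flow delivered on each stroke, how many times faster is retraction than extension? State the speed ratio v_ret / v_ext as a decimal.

v_ret/v_ext ≈ 1.23

Cap-side area A_cap = π/4 × (187 mm)² = 27460 mm^2
Rod-side annular area A_ann = π/4 × (187² − 80.9²) = 22320 mm^2
For equal Q, v ∝ 1/A, so v_ret/v_ext = A_cap/A_ann.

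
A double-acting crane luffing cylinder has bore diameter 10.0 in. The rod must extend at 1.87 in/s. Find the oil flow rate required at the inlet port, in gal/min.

Cap-side area A_cap = π/4 × (10.0 in)² = 78.54 in^2
Q = A × v

Q ≈ 38.1 gal/min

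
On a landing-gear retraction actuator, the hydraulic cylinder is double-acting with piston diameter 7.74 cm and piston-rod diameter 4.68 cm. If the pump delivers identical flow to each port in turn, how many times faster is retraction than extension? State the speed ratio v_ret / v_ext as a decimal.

Cap-side area A_cap = π/4 × (7.74 cm)² = 47.05 cm^2
Rod-side annular area A_ann = π/4 × (7.74² − 4.68²) = 29.85 cm^2
For equal Q, v ∝ 1/A, so v_ret/v_ext = A_cap/A_ann.

v_ret/v_ext ≈ 1.58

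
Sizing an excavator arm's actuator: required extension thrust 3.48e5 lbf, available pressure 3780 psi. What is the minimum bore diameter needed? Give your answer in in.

D ≈ 10.8 in

Extension force acts on the full piston face: F = P × (π/4)D².
D = √(4F / (πP)) = √(4 × 3.48e5 lbf / (π × 3780 psi))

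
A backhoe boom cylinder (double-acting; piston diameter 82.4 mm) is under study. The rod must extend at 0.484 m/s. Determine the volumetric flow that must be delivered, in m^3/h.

Q ≈ 9.29 m^3/h

Cap-side area A_cap = π/4 × (82.4 mm)² = 5333 mm^2
Q = A × v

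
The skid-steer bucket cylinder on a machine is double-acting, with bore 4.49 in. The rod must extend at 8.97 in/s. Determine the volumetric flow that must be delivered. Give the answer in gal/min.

Cap-side area A_cap = π/4 × (4.49 in)² = 15.83 in^2
Q = A × v

Q ≈ 36.9 gal/min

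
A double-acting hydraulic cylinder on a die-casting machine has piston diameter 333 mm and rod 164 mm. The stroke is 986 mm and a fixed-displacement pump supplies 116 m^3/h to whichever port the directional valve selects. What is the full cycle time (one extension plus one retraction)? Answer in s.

t ≈ 4.68 s

Cap-side area A_cap = π/4 × (333 mm)² = 87090 mm^2
Rod-side annular area A_ann = π/4 × (333² − 164²) = 65970 mm^2
t_ext = A_cap·L/Q = 2.665 s
t_ret = A_ann·L/Q = 2.019 s
t_cycle = t_ext + t_ret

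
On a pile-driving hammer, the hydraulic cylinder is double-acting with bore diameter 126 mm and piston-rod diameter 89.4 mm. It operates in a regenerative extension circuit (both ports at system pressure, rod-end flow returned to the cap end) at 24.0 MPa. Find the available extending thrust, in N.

F ≈ 1.51e5 N

With equal pressure on both faces, forces on the annular region cancel; the net push is pressure × rod cross-section.
Rod cross-section A_rod = π/4 × (89.4 mm)² = 6277 mm^2
F = P × A_rod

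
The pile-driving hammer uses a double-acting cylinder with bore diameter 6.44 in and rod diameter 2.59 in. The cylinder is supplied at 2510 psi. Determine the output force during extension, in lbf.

F ≈ 81800 lbf

Cap-side area A_cap = π/4 × (6.44 in)² = 32.57 in^2
F = P × A_cap = 2510 psi × A_cap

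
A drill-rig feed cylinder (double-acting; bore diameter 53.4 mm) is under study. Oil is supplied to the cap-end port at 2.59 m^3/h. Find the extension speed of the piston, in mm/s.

Cap-side area A_cap = π/4 × (53.4 mm)² = 2240 mm^2
v = Q / A

v ≈ 321 mm/s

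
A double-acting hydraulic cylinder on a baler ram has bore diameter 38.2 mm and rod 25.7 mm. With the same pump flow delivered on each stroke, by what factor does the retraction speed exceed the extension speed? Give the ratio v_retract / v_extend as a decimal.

v_ret/v_ext ≈ 1.83

Cap-side area A_cap = π/4 × (38.2 mm)² = 1146 mm^2
Rod-side annular area A_ann = π/4 × (38.2² − 25.7²) = 627.3 mm^2
For equal Q, v ∝ 1/A, so v_ret/v_ext = A_cap/A_ann.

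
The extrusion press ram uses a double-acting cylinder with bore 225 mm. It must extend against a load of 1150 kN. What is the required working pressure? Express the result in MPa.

P ≈ 28.9 MPa

Cap-side area A_cap = π/4 × (225 mm)² = 39760 mm^2
P = F / A = 1150 kN / A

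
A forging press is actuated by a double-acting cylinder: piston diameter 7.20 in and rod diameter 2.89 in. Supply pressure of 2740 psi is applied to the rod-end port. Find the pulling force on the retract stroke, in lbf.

Rod-side annular area A_ann = π/4 × (7.20² − 2.89²) = 34.16 in^2
On retraction the pressure acts on the annular area (bore minus rod).
F = P × A_ann

F ≈ 93600 lbf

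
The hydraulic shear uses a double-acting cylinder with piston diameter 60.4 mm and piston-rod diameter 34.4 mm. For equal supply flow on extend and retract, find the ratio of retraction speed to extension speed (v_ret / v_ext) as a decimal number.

v_ret/v_ext ≈ 1.48

Cap-side area A_cap = π/4 × (60.4 mm)² = 2865 mm^2
Rod-side annular area A_ann = π/4 × (60.4² − 34.4²) = 1936 mm^2
For equal Q, v ∝ 1/A, so v_ret/v_ext = A_cap/A_ann.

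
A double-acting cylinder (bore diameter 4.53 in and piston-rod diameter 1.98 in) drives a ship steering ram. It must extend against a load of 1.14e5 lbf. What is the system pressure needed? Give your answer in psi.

Cap-side area A_cap = π/4 × (4.53 in)² = 16.12 in^2
P = F / A = 1.14e5 lbf / A

P ≈ 7070 psi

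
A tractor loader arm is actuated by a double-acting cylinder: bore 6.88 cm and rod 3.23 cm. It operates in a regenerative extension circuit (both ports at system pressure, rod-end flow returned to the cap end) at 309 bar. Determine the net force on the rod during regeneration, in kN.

With equal pressure on both faces, forces on the annular region cancel; the net push is pressure × rod cross-section.
Rod cross-section A_rod = π/4 × (3.23 cm)² = 8.194 cm^2
F = P × A_rod

F ≈ 25.3 kN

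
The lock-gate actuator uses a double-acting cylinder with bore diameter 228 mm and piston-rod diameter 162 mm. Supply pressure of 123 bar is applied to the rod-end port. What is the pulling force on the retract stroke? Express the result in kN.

Rod-side annular area A_ann = π/4 × (228² − 162²) = 20220 mm^2
On retraction the pressure acts on the annular area (bore minus rod).
F = P × A_ann

F ≈ 249 kN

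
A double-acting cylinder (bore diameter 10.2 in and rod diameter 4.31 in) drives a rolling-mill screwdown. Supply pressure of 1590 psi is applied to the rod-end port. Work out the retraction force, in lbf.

F ≈ 1.07e5 lbf

Rod-side annular area A_ann = π/4 × (10.2² − 4.31²) = 67.12 in^2
On retraction the pressure acts on the annular area (bore minus rod).
F = P × A_ann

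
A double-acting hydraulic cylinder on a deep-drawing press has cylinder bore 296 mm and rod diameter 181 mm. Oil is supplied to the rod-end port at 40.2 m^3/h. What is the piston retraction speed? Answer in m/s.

Rod-side annular area A_ann = π/4 × (296² − 181²) = 43080 mm^2
Flow into the rod-end port fills the annular volume.
v = Q / A

v ≈ 0.259 m/s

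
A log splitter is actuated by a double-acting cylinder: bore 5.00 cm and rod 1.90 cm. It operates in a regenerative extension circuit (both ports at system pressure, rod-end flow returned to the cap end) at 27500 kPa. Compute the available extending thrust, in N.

F ≈ 7800 N

With equal pressure on both faces, forces on the annular region cancel; the net push is pressure × rod cross-section.
Rod cross-section A_rod = π/4 × (1.90 cm)² = 2.835 cm^2
F = P × A_rod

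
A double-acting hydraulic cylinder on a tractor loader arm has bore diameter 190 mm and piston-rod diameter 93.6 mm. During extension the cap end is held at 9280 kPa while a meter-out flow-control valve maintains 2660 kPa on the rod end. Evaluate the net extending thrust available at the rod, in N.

Cap-side area A_cap = π/4 × (190 mm)² = 28350 mm^2
Rod-side annular area A_ann = π/4 × (190² − 93.6²) = 21470 mm^2
Net thrust = P_cap·A_cap − P_rod·A_ann = 2.631e5 N − 57120 N

F ≈ 2.06e5 N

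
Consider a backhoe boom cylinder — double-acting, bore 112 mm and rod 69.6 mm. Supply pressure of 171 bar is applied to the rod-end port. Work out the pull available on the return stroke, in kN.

Rod-side annular area A_ann = π/4 × (112² − 69.6²) = 6047 mm^2
On retraction the pressure acts on the annular area (bore minus rod).
F = P × A_ann

F ≈ 103 kN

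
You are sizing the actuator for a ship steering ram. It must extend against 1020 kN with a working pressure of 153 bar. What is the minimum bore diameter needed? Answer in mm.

Extension force acts on the full piston face: F = P × (π/4)D².
D = √(4F / (πP)) = √(4 × 1020 kN / (π × 153 bar))

D ≈ 291 mm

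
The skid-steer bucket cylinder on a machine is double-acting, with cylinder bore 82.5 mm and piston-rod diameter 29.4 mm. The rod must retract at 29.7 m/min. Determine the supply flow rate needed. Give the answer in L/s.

Q ≈ 2.31 L/s

Rod-side annular area A_ann = π/4 × (82.5² − 29.4²) = 4667 mm^2
Q = A × v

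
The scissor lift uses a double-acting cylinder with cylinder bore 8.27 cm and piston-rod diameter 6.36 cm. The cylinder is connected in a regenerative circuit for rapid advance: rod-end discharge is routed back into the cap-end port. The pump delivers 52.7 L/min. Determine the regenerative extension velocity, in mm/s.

In regeneration the rod-end outflow joins the pump flow into the cap end, so the net volume the pump must supply per unit advance equals the rod cross-section area.
Rod cross-section A_rod = π/4 × (6.36 cm)² = 31.77 cm^2
v = Q_pump / A_rod

v ≈ 276 mm/s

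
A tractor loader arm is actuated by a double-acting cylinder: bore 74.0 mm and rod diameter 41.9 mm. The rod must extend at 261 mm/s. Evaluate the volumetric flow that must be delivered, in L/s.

Cap-side area A_cap = π/4 × (74.0 mm)² = 4301 mm^2
Q = A × v

Q ≈ 1.12 L/s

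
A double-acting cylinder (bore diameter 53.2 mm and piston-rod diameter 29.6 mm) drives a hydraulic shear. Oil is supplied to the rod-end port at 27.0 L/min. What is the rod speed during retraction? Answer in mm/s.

v ≈ 293 mm/s

Rod-side annular area A_ann = π/4 × (53.2² − 29.6²) = 1535 mm^2
Flow into the rod-end port fills the annular volume.
v = Q / A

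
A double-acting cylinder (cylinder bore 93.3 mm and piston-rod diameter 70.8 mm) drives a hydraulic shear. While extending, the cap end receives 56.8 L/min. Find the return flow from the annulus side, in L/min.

Cap-side area A_cap = π/4 × (93.3 mm)² = 6837 mm^2
Rod-side annular area A_ann = π/4 × (93.3² − 70.8²) = 2900 mm^2
Piston speed v = Q_in/A_cap; rod-end outflow Q_out = v × A_ann = Q_in × A_ann/A_cap.

Q_out ≈ 24.1 L/min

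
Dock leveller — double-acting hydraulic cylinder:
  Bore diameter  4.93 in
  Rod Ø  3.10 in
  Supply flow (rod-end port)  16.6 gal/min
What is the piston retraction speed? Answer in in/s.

Rod-side annular area A_ann = π/4 × (4.93² − 3.10²) = 11.54 in^2
Flow into the rod-end port fills the annular volume.
v = Q / A

v ≈ 5.54 in/s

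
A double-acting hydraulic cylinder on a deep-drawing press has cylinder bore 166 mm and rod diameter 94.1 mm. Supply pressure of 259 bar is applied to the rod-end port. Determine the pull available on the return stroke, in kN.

F ≈ 380 kN

Rod-side annular area A_ann = π/4 × (166² − 94.1²) = 14690 mm^2
On retraction the pressure acts on the annular area (bore minus rod).
F = P × A_ann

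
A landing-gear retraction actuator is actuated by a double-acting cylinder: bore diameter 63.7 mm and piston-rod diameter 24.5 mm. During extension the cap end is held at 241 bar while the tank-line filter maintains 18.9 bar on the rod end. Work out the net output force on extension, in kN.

Cap-side area A_cap = π/4 × (63.7 mm)² = 3187 mm^2
Rod-side annular area A_ann = π/4 × (63.7² − 24.5²) = 2715 mm^2
Net thrust = P_cap·A_cap − P_rod·A_ann = 76.80 kN − 5.132 kN

F ≈ 71.7 kN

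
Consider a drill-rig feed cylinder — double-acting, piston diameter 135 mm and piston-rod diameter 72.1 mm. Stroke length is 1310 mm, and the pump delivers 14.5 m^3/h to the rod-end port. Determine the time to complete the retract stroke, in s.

Rod-side annular area A_ann = π/4 × (135² − 72.1²) = 10230 mm^2
Swept volume V = A × L; t = V / Q = A·L / Q

t ≈ 3.33 s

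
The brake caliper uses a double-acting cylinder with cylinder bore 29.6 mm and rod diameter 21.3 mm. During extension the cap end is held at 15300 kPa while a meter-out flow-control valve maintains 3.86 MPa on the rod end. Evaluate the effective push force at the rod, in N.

Cap-side area A_cap = π/4 × (29.6 mm)² = 688.1 mm^2
Rod-side annular area A_ann = π/4 × (29.6² − 21.3²) = 331.8 mm^2
Net thrust = P_cap·A_cap − P_rod·A_ann = 10530 N − 1281 N

F ≈ 9250 N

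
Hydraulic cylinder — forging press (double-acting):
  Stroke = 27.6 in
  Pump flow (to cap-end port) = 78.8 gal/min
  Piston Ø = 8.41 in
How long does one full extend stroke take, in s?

t ≈ 5.05 s

Cap-side area A_cap = π/4 × (8.41 in)² = 55.55 in^2
Swept volume V = A × L; t = V / Q = A·L / Q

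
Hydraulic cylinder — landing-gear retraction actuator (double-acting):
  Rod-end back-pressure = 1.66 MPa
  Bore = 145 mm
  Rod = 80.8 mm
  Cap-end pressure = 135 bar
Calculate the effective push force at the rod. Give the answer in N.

F ≈ 2.04e5 N

Cap-side area A_cap = π/4 × (145 mm)² = 16510 mm^2
Rod-side annular area A_ann = π/4 × (145² − 80.8²) = 11390 mm^2
Net thrust = P_cap·A_cap − P_rod·A_ann = 2.229e5 N − 18900 N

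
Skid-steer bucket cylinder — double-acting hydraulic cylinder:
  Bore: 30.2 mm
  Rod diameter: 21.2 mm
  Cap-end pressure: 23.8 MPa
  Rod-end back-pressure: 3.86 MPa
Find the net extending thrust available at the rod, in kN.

Cap-side area A_cap = π/4 × (30.2 mm)² = 716.3 mm^2
Rod-side annular area A_ann = π/4 × (30.2² − 21.2²) = 363.3 mm^2
Net thrust = P_cap·A_cap − P_rod·A_ann = 17.05 kN − 1.402 kN

F ≈ 15.6 kN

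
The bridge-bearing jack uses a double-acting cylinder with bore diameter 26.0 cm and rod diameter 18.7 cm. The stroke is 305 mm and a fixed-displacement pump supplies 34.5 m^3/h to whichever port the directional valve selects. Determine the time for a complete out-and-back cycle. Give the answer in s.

Cap-side area A_cap = π/4 × (26.0 cm)² = 530.9 cm^2
Rod-side annular area A_ann = π/4 × (26.0² − 18.7²) = 256.3 cm^2
t_ext = A_cap·L/Q = 1.690 s
t_ret = A_ann·L/Q = 0.8156 s
t_cycle = t_ext + t_ret

t ≈ 2.51 s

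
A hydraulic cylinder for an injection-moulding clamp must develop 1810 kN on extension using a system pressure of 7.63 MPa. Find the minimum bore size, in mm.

D ≈ 550 mm

Extension force acts on the full piston face: F = P × (π/4)D².
D = √(4F / (πP)) = √(4 × 1810 kN / (π × 7.63 MPa))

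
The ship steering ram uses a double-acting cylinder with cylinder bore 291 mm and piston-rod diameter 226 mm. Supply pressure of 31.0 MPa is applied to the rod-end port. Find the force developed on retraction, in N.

Rod-side annular area A_ann = π/4 × (291² − 226²) = 26390 mm^2
On retraction the pressure acts on the annular area (bore minus rod).
F = P × A_ann

F ≈ 8.18e5 N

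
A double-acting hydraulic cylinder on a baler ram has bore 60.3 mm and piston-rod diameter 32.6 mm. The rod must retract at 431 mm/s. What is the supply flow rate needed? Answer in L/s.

Q ≈ 0.871 L/s

Rod-side annular area A_ann = π/4 × (60.3² − 32.6²) = 2021 mm^2
Q = A × v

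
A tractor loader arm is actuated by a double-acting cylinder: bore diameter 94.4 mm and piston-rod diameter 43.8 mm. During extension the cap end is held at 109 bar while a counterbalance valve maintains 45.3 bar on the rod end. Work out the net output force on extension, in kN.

Cap-side area A_cap = π/4 × (94.4 mm)² = 6999 mm^2
Rod-side annular area A_ann = π/4 × (94.4² − 43.8²) = 5492 mm^2
Net thrust = P_cap·A_cap − P_rod·A_ann = 76.29 kN − 24.88 kN

F ≈ 51.4 kN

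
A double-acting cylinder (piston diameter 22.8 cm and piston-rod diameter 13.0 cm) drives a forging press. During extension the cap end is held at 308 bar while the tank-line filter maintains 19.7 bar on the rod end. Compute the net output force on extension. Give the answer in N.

Cap-side area A_cap = π/4 × (22.8 cm)² = 408.3 cm^2
Rod-side annular area A_ann = π/4 × (22.8² − 13.0²) = 275.5 cm^2
Net thrust = P_cap·A_cap − P_rod·A_ann = 1.258e6 N − 54280 N

F ≈ 1.20e6 N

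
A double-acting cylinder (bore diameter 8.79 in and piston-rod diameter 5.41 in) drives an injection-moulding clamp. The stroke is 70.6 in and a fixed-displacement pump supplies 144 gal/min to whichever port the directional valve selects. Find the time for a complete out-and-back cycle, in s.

Cap-side area A_cap = π/4 × (8.79 in)² = 60.68 in^2
Rod-side annular area A_ann = π/4 × (8.79² − 5.41²) = 37.70 in^2
t_ext = A_cap·L/Q = 7.728 s
t_ret = A_ann·L/Q = 4.800 s
t_cycle = t_ext + t_ret

t ≈ 12.5 s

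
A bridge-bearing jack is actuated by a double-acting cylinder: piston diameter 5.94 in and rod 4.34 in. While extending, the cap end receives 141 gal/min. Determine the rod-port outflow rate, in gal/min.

Cap-side area A_cap = π/4 × (5.94 in)² = 27.71 in^2
Rod-side annular area A_ann = π/4 × (5.94² − 4.34²) = 12.92 in^2
Piston speed v = Q_in/A_cap; rod-end outflow Q_out = v × A_ann = Q_in × A_ann/A_cap.

Q_out ≈ 65.7 gal/min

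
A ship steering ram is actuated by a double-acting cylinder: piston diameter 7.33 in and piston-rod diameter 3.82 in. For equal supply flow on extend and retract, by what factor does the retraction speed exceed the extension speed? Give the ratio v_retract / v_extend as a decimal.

Cap-side area A_cap = π/4 × (7.33 in)² = 42.20 in^2
Rod-side annular area A_ann = π/4 × (7.33² − 3.82²) = 30.74 in^2
For equal Q, v ∝ 1/A, so v_ret/v_ext = A_cap/A_ann.

v_ret/v_ext ≈ 1.37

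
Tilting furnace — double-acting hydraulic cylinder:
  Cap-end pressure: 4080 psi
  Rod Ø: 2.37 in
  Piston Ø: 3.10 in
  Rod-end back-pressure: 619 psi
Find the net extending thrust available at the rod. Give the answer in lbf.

Cap-side area A_cap = π/4 × (3.10 in)² = 7.548 in^2
Rod-side annular area A_ann = π/4 × (3.10² − 2.37²) = 3.136 in^2
Net thrust = P_cap·A_cap − P_rod·A_ann = 30790 lbf − 1941 lbf

F ≈ 28900 lbf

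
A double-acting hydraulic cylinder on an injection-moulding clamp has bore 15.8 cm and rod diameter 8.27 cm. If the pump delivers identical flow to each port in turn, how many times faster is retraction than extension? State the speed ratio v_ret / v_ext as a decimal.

v_ret/v_ext ≈ 1.38

Cap-side area A_cap = π/4 × (15.8 cm)² = 196.1 cm^2
Rod-side annular area A_ann = π/4 × (15.8² − 8.27²) = 142.4 cm^2
For equal Q, v ∝ 1/A, so v_ret/v_ext = A_cap/A_ann.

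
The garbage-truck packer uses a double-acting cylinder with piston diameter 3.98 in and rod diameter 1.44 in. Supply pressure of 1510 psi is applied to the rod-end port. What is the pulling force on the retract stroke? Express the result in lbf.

Rod-side annular area A_ann = π/4 × (3.98² − 1.44²) = 10.81 in^2
On retraction the pressure acts on the annular area (bore minus rod).
F = P × A_ann

F ≈ 16300 lbf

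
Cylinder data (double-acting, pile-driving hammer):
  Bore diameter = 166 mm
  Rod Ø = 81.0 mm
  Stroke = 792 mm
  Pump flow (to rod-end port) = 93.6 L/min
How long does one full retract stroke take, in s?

t ≈ 8.37 s

Rod-side annular area A_ann = π/4 × (166² − 81.0²) = 16490 mm^2
Swept volume V = A × L; t = V / Q = A·L / Q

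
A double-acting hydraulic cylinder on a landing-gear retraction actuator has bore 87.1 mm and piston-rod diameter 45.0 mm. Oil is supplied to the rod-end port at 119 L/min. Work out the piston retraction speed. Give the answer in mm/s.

v ≈ 454 mm/s

Rod-side annular area A_ann = π/4 × (87.1² − 45.0²) = 4368 mm^2
Flow into the rod-end port fills the annular volume.
v = Q / A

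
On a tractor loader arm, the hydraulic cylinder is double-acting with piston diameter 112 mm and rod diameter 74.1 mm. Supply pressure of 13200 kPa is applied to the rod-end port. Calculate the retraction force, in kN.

F ≈ 73.1 kN

Rod-side annular area A_ann = π/4 × (112² − 74.1²) = 5540 mm^2
On retraction the pressure acts on the annular area (bore minus rod).
F = P × A_ann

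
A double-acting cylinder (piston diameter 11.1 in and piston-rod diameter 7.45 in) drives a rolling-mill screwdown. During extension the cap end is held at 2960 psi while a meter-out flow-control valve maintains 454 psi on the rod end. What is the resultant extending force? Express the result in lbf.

Cap-side area A_cap = π/4 × (11.1 in)² = 96.77 in^2
Rod-side annular area A_ann = π/4 × (11.1² − 7.45²) = 53.18 in^2
Net thrust = P_cap·A_cap − P_rod·A_ann = 2.864e5 lbf − 24140 lbf

F ≈ 2.62e5 lbf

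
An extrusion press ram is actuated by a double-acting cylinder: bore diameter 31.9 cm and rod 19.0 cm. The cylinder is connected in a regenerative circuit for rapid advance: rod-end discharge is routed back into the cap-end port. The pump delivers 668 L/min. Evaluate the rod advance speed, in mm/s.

In regeneration the rod-end outflow joins the pump flow into the cap end, so the net volume the pump must supply per unit advance equals the rod cross-section area.
Rod cross-section A_rod = π/4 × (19.0 cm)² = 283.5 cm^2
v = Q_pump / A_rod

v ≈ 393 mm/s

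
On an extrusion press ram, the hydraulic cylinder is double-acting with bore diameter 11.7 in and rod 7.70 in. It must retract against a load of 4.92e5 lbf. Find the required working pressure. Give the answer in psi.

Rod-side annular area A_ann = π/4 × (11.7² − 7.70²) = 60.95 in^2
Retraction: pressure acts on the annular area.
P = F / A = 4.92e5 lbf / A

P ≈ 8070 psi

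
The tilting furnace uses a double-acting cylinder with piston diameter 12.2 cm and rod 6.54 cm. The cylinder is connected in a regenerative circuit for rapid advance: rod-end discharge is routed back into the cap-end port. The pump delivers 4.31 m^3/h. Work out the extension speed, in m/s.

In regeneration the rod-end outflow joins the pump flow into the cap end, so the net volume the pump must supply per unit advance equals the rod cross-section area.
Rod cross-section A_rod = π/4 × (6.54 cm)² = 33.59 cm^2
v = Q_pump / A_rod

v ≈ 0.356 m/s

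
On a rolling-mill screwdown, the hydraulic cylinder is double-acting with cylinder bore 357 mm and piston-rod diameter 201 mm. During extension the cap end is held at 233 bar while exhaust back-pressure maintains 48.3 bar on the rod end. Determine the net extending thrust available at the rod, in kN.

F ≈ 2000 kN

Cap-side area A_cap = π/4 × (357 mm)² = 1.001e5 mm^2
Rod-side annular area A_ann = π/4 × (357² − 201²) = 68370 mm^2
Net thrust = P_cap·A_cap − P_rod·A_ann = 2332 kN − 330.2 kN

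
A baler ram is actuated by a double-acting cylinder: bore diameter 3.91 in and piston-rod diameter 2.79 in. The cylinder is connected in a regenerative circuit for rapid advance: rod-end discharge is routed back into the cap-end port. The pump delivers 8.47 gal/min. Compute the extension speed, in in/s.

v ≈ 5.33 in/s

In regeneration the rod-end outflow joins the pump flow into the cap end, so the net volume the pump must supply per unit advance equals the rod cross-section area.
Rod cross-section A_rod = π/4 × (2.79 in)² = 6.114 in^2
v = Q_pump / A_rod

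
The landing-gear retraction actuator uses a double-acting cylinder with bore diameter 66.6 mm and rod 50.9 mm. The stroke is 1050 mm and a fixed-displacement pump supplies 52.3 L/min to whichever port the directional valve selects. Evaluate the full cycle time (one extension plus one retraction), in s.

t ≈ 5.94 s

Cap-side area A_cap = π/4 × (66.6 mm)² = 3484 mm^2
Rod-side annular area A_ann = π/4 × (66.6² − 50.9²) = 1449 mm^2
t_ext = A_cap·L/Q = 4.196 s
t_ret = A_ann·L/Q = 1.745 s
t_cycle = t_ext + t_ret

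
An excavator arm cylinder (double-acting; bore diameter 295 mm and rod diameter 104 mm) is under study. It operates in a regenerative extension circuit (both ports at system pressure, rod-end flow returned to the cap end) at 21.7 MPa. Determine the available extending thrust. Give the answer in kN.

With equal pressure on both faces, forces on the annular region cancel; the net push is pressure × rod cross-section.
Rod cross-section A_rod = π/4 × (104 mm)² = 8495 mm^2
F = P × A_rod

F ≈ 184 kN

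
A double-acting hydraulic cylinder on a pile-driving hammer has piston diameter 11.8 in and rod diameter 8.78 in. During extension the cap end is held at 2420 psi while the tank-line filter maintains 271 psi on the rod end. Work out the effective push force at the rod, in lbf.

F ≈ 2.51e5 lbf

Cap-side area A_cap = π/4 × (11.8 in)² = 109.4 in^2
Rod-side annular area A_ann = π/4 × (11.8² − 8.78²) = 48.81 in^2
Net thrust = P_cap·A_cap − P_rod·A_ann = 2.646e5 lbf − 13230 lbf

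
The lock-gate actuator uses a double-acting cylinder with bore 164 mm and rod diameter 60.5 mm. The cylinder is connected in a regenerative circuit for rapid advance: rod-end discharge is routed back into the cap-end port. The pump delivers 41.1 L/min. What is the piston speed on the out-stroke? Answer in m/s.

v ≈ 0.238 m/s

In regeneration the rod-end outflow joins the pump flow into the cap end, so the net volume the pump must supply per unit advance equals the rod cross-section area.
Rod cross-section A_rod = π/4 × (60.5 mm)² = 2875 mm^2
v = Q_pump / A_rod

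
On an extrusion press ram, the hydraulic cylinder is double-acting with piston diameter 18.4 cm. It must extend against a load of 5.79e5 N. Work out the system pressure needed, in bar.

Cap-side area A_cap = π/4 × (18.4 cm)² = 265.9 cm^2
P = F / A = 5.79e5 N / A

P ≈ 218 bar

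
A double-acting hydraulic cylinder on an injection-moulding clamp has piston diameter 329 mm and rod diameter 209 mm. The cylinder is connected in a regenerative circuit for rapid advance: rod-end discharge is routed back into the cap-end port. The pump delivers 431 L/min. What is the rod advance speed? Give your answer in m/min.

v ≈ 12.6 m/min

In regeneration the rod-end outflow joins the pump flow into the cap end, so the net volume the pump must supply per unit advance equals the rod cross-section area.
Rod cross-section A_rod = π/4 × (209 mm)² = 34310 mm^2
v = Q_pump / A_rod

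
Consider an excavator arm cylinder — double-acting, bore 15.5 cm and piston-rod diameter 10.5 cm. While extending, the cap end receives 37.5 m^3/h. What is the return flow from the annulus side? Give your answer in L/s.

Cap-side area A_cap = π/4 × (15.5 cm)² = 188.7 cm^2
Rod-side annular area A_ann = π/4 × (15.5² − 10.5²) = 102.1 cm^2
Piston speed v = Q_in/A_cap; rod-end outflow Q_out = v × A_ann = Q_in × A_ann/A_cap.

Q_out ≈ 5.64 L/s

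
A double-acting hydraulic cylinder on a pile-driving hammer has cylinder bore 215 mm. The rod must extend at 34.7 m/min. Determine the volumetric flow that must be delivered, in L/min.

Q ≈ 1260 L/min

Cap-side area A_cap = π/4 × (215 mm)² = 36310 mm^2
Q = A × v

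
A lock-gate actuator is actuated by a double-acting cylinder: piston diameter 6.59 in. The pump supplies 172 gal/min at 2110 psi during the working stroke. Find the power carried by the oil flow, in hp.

Hydraulic power = P × Q

W ≈ 212 hp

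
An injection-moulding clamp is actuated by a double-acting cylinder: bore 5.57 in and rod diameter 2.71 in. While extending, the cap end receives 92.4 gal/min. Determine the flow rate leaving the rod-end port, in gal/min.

Q_out ≈ 70.5 gal/min

Cap-side area A_cap = π/4 × (5.57 in)² = 24.37 in^2
Rod-side annular area A_ann = π/4 × (5.57² − 2.71²) = 18.60 in^2
Piston speed v = Q_in/A_cap; rod-end outflow Q_out = v × A_ann = Q_in × A_ann/A_cap.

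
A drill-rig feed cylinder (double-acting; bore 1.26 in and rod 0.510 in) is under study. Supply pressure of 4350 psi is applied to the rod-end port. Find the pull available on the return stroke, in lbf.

F ≈ 4540 lbf

Rod-side annular area A_ann = π/4 × (1.26² − 0.510²) = 1.043 in^2
On retraction the pressure acts on the annular area (bore minus rod).
F = P × A_ann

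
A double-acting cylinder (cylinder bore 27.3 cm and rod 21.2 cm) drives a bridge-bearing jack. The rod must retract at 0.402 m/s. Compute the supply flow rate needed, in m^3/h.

Q ≈ 33.6 m^3/h

Rod-side annular area A_ann = π/4 × (27.3² − 21.2²) = 232.4 cm^2
Q = A × v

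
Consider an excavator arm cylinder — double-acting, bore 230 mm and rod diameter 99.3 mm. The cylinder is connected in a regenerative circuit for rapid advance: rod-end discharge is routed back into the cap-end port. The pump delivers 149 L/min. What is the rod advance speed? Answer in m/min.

v ≈ 19.2 m/min

In regeneration the rod-end outflow joins the pump flow into the cap end, so the net volume the pump must supply per unit advance equals the rod cross-section area.
Rod cross-section A_rod = π/4 × (99.3 mm)² = 7744 mm^2
v = Q_pump / A_rod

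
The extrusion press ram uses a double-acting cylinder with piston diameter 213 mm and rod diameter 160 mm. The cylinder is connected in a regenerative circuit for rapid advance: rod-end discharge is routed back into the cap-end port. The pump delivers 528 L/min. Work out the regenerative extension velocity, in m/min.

In regeneration the rod-end outflow joins the pump flow into the cap end, so the net volume the pump must supply per unit advance equals the rod cross-section area.
Rod cross-section A_rod = π/4 × (160 mm)² = 20110 mm^2
v = Q_pump / A_rod

v ≈ 26.3 m/min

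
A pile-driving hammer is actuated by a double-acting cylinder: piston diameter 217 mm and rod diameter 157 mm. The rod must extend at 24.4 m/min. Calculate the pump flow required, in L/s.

Q ≈ 15.0 L/s

Cap-side area A_cap = π/4 × (217 mm)² = 36980 mm^2
Q = A × v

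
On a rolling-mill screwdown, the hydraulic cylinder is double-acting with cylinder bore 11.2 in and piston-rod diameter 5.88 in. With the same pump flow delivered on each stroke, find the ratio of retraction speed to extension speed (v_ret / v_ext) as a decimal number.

Cap-side area A_cap = π/4 × (11.2 in)² = 98.52 in^2
Rod-side annular area A_ann = π/4 × (11.2² − 5.88²) = 71.37 in^2
For equal Q, v ∝ 1/A, so v_ret/v_ext = A_cap/A_ann.

v_ret/v_ext ≈ 1.38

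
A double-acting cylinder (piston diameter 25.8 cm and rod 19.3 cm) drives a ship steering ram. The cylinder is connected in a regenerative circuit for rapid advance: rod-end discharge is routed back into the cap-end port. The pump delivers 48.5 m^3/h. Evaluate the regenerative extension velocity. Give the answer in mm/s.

v ≈ 461 mm/s

In regeneration the rod-end outflow joins the pump flow into the cap end, so the net volume the pump must supply per unit advance equals the rod cross-section area.
Rod cross-section A_rod = π/4 × (19.3 cm)² = 292.6 cm^2
v = Q_pump / A_rod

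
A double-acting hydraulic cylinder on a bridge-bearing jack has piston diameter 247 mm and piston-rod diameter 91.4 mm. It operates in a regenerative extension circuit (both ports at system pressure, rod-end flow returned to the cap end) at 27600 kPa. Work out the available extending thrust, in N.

With equal pressure on both faces, forces on the annular region cancel; the net push is pressure × rod cross-section.
Rod cross-section A_rod = π/4 × (91.4 mm)² = 6561 mm^2
F = P × A_rod

F ≈ 1.81e5 N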